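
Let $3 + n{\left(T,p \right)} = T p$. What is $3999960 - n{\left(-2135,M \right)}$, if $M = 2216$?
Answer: $8731123$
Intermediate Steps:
$n{\left(T,p \right)} = -3 + T p$
$3999960 - n{\left(-2135,M \right)} = 3999960 - \left(-3 - 4731160\right) = 3999960 - -4731163 = 3999960 + 4731163 = 8731123$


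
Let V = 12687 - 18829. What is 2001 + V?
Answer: -4141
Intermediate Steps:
V = -6142
2001 + V = 2001 - 6142 = -4141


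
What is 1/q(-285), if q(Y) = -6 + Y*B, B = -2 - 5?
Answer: 1/1989 ≈ 0.00050277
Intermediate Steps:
B = -7
q(Y) = -6 - 7*Y (q(Y) = -6 + Y*(-7) = -6 - 7*Y)
1/q(-285) = 1/(-6 - 7*(-285)) = 1/(-6 + 1995) = 1/1989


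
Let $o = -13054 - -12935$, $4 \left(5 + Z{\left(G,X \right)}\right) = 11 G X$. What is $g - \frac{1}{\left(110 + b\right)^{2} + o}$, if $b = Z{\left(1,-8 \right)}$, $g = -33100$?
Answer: $- \frac{224087001}{6770} \approx -33100.0$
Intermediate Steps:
$Z{\left(G,X \right)} = -5 + \frac{11 G X}{4}$
$o = -119$ ($o = -13054 + 12935 = -119$)
$b = -27$ ($b = -5 + \frac{11}{4} \cdot 1 \left(-8\right) = -5 - 22 = -27$)
$g - \frac{1}{\left(110 + b\right)^{2} + o} = -33100 - \frac{1}{\left(110 - 27\right)^{2} - 119} = -33100 - \frac{1}{83^{2} - 119} = -33100 - \frac{1}{6889 - 119} = -33100 - \frac{1}{6770} = - \frac{224087001}{6770}$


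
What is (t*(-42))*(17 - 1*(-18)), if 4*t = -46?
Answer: 16905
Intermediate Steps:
t = -23/2 (t = (¼)*(-46) = -23/2 ≈ -11.500)
(t*(-42))*(17 - 1*(-18)) = (-23/2*(-42))*(17 - 1*(-18)) = 483*(17 + 18) = 483*35 = 16905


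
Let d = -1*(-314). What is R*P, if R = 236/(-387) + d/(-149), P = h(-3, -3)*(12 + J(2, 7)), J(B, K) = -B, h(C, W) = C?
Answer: 1566820/19221 ≈ 81.516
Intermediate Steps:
P = -30 (P = -3*(12 - 1*2) = -3*(12 - 2) = -3*10 = -30)
d = 314
R = -156682/57663 (R = 236/(-387) + 314/(-149) = 236*(-1/387) + 314*(-1/149) = -236/387 - 314/149 = -156682/57663 ≈ -2.7172)
R*P = -156682/57663*(-30) = 1566820/19221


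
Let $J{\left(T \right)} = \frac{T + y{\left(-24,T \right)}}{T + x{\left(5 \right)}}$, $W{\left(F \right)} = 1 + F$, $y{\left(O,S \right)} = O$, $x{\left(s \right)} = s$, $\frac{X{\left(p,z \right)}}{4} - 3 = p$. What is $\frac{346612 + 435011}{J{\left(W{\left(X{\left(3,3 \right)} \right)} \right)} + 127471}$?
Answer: $\frac{23448690}{3824131} \approx 6.1318$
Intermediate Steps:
$X{\left(p,z \right)} = 12 + 4 p$
$J{\left(T \right)} = \frac{-24 + T}{5 + T}$ ($J{\left(T \right)} = \frac{T - 24}{T + 5} = \frac{-24 + T}{5 + T}$)
$\frac{346612 + 435011}{J{\left(W{\left(X{\left(3,3 \right)} \right)} \right)} + 127471} = \frac{346612 + 435011}{\frac{-24 + \left(1 + \left(12 + 4 \cdot 3\right)\right)}{5 + \left(1 + \left(12 + 4 \cdot 3\right)\right)} + 127471} = \frac{781623}{\frac{-24 + \left(1 + \left(12 + 12\right)\right)}{5 + \left(1 + \left(12 + 12\right)\right)} + 127471} = \frac{781623}{\frac{-24 + \left(1 + 24\right)}{5 + \left(1 + 24\right)} + 127471} = \frac{781623}{\frac{-24 + 25}{5 + 25} + 127471} = \frac{781623}{\frac{1}{30} \cdot 1 + 127471} = \frac{781623}{\frac{1}{30} + 127471} = \frac{781623}{\frac{3824131}{30}} = 781623 \cdot \frac{30}{3824131} = \frac{23448690}{3824131}$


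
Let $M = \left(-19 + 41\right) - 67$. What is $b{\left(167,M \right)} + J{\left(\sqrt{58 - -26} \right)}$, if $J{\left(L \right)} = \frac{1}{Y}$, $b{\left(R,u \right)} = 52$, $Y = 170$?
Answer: $\frac{8841}{170} \approx 52.006$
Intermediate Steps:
$M = -45$ ($M = 22 - 67 = -45$)
$J{\left(L \right)} = \frac{1}{170}$
$b{\left(167,M \right)} + J{\left(\sqrt{58 - -26} \right)} = 52 + \frac{1}{170} = \frac{8841}{170}$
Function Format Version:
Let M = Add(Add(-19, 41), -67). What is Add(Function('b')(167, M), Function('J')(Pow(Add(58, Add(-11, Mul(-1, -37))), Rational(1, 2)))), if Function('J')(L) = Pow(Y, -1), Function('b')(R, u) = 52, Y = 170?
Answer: Rational(8841, 170) ≈ 52.006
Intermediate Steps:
M = -45 (M = Add(22, -67) = -45)
Function('J')(L) = Rational(1, 170) (Function('J')(L) = Pow(170, -1) = Rational(1, 170))
Add(Function('b')(167, M), Function('J')(Pow(Add(58, Add(-11, Mul(-1, -37))), Rational(1, 2)))) = Add(52, Rational(1, 170)) = Rational(8841, 170)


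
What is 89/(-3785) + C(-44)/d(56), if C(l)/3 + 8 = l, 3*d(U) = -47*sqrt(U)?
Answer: -89/3785 + 117*sqrt(14)/329 ≈ 1.3071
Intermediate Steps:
d(U) = -47*sqrt(U)/3 (d(U) = (-47*sqrt(U))/3 = -47*sqrt(U)/3)
C(l) = -24 + 3*l
89/(-3785) + C(-44)/d(56) = 89/(-3785) + (-24 + 3*(-44))/((-94*sqrt(14)/3)) = 89*(-1/3785) + (-24 - 132)/((-94*sqrt(14)/3)) = -89/3785 - 156*(-3*sqrt(14)/1316) = -89/3785 - (-117)*sqrt(14)/329 = -89/3785 + 117*sqrt(14)/329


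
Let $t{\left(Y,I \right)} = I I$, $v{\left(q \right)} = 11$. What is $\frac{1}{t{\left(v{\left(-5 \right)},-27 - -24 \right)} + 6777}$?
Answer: $\frac{1}{6786} \approx 0.00014736$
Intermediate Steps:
$t{\left(Y,I \right)} = I^{2}$
$\frac{1}{t{\left(v{\left(-5 \right)},-27 - -24 \right)} + 6777} = \frac{1}{\left(-27 - -24\right)^{2} + 6777} = \frac{1}{\left(-27 + 24\right)^{2} + 6777} = \frac{1}{\left(-3\right)^{2} + 6777} = \frac{1}{9 + 6777} = \frac{1}{6786}$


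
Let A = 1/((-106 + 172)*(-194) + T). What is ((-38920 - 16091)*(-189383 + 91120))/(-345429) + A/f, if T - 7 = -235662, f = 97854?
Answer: -4867535310958705701/311048668943222 ≈ -15649.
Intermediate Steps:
T = -235655 (T = 7 - 235662 = -235655)
A = -1/248459 (A = 1/((-106 + 172)*(-194) - 235655) = 1/(66*(-194) - 235655) = 1/(-12804 - 235655) = 1/(-248459) = -1/248459 ≈ -4.0248e-6)
((-38920 - 16091)*(-189383 + 91120))/(-345429) + A/f = ((-38920 - 16091)*(-189383 + 91120))/(-345429) - 1/248459/97854 = -55011*(-98263)*(-1/345429) - 1/248459*1/97854 = 5405545893*(-1/345429) - 1/24312706986 = -1801848631/115143 - 1/24312706986 = -4867535310958705701/311048668943222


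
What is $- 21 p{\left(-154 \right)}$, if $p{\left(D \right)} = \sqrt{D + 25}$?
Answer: $- 21 i \sqrt{129} \approx - 238.51 i$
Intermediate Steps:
$p{\left(D \right)} = \sqrt{25 + D}$
$- 21 p{\left(-154 \right)} = - 21 \sqrt{25 - 154} = - 21 \sqrt{-129} = - 21 i \sqrt{129}$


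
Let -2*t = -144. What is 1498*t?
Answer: 107856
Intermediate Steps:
t = 72 (t = -1/2*(-144) = 72)
1498*t = 1498*72 = 107856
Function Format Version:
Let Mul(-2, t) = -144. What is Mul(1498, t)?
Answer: 107856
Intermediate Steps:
t = 72 (t = Mul(Rational(-1, 2), -144) = 72)
Mul(1498, t) = Mul(1498, 72) = 107856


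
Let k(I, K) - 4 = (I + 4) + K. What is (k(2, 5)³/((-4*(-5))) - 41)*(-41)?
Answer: -20951/4 ≈ -5237.8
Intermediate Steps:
k(I, K) = 8 + I + K (k(I, K) = 4 + ((I + 4) + K) = 4 + ((4 + I) + K) = 4 + (4 + I + K) = 8 + I + K)
(k(2, 5)³/((-4*(-5))) - 41)*(-41) = ((8 + 2 + 5)³/((-4*(-5))) - 41)*(-41) = (15³/20 - 41)*(-41) = (3375*(1/20) - 41)*(-41) = (675/4 - 41)*(-41) = (511/4)*(-41) = -20951/4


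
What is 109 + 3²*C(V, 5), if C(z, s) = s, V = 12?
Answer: 154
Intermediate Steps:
109 + 3²*C(V, 5) = 109 + 3²*5 = 109 + 9*5 = 109 + 45 = 154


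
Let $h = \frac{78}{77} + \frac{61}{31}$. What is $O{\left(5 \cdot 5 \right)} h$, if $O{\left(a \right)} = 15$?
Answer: $\frac{106725}{2387} \approx 44.711$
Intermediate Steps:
$h = \frac{7115}{2387}$ ($h = 78 \cdot \frac{1}{77} + 61 \cdot \frac{1}{31} = \frac{78}{77} + \frac{61}{31} = \frac{7115}{2387} \approx 2.9807$)
$O{\left(5 \cdot 5 \right)} h = 15 \cdot \frac{7115}{2387} = \frac{106725}{2387}$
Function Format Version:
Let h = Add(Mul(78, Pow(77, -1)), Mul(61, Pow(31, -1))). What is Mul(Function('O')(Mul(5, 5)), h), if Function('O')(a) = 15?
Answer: Rational(106725, 2387) ≈ 44.711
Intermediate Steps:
h = Rational(7115, 2387) (h = Add(Mul(78, Rational(1, 77)), Mul(61, Rational(1, 31))) = Add(Rational(78, 77), Rational(61, 31)) = Rational(7115, 2387) ≈ 2.9807)
Mul(Function('O')(Mul(5, 5)), h) = Mul(15, Rational(7115, 2387)) = Rational(106725, 2387)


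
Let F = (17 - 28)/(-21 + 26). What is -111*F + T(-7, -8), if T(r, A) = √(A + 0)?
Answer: 1221/5 + 2*I*√2 ≈ 244.2 + 2.8284*I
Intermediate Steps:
F = -11/5 ≈ -2.2000
T(r, A) = √A
-111*F + T(-7, -8) = -111*(-11/5) + √(-8) = 1221/5 + 2*I*√2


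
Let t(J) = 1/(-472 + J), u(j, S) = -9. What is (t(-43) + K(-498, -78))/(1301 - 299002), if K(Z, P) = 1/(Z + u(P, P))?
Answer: 1022/77731219605 ≈ 1.3148e-8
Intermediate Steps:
K(Z, P) = 1/(-9 + Z) (K(Z, P) = 1/(Z - 9) = 1/(-9 + Z))
(t(-43) + K(-498, -78))/(1301 - 299002) = (1/(-472 - 43) + 1/(-9 - 498))/(1301 - 299002) = (1/(-515) + 1/(-507))/(-297701) = (-1/515 - 1/507)*(-1/297701) = -1022/261105*(-1/297701) = 1022/77731219605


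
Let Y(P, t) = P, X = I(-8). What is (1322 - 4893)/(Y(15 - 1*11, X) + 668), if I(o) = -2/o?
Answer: -3571/672 ≈ -5.3140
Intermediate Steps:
X = 1/4 (X = -2/(-8) = -2*(-1/8) = 1/4 ≈ 0.25000)
(1322 - 4893)/(Y(15 - 1*11, X) + 668) = (1322 - 4893)/((15 - 1*11) + 668) = -3571/((15 - 11) + 668) = -3571/(4 + 668) = -3571/672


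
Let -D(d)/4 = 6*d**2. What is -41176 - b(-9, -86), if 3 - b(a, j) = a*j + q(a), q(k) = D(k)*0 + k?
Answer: -40414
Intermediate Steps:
D(d) = -24*d**2
q(k) = k (q(k) = -24*k**2*0 + k = 0 + k = k)
b(a, j) = 3 - a - a*j (b(a, j) = 3 - (a*j + a) = 3 - (a + a*j) = 3 + (-a - a*j) = 3 - a - a*j)
-41176 - b(-9, -86) = -41176 - (3 - 1*(-9) - 1*(-9)*(-86)) = -41176 - (3 + 9 - 774) = -41176 - 1*(-762) = -41176 + 762 = -40414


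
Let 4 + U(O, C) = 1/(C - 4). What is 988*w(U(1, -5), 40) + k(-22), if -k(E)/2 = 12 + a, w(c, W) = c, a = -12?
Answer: -36556/9 ≈ -4061.8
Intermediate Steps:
U(O, C) = -4 + 1/(-4 + C) (U(O, C) = -4 + 1/(C - 4) = -4 + 1/(-4 + C))
k(E) = 0 (k(E) = -2*(12 - 12) = -2*0 = 0)
988*w(U(1, -5), 40) + k(-22) = 988*((17 - 4*(-5))/(-4 - 5)) + 0 = 988*((17 + 20)/(-9)) + 0 = 988*(-⅑*37) + 0 = 988*(-37/9) + 0 = -36556/9 + 0 = -36556/9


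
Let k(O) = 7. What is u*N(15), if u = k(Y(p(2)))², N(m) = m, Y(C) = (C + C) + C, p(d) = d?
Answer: 735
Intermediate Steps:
Y(C) = 3*C (Y(C) = 2*C + C = 3*C)
u = 49 (u = 7² = 49)
u*N(15) = 49*15 = 735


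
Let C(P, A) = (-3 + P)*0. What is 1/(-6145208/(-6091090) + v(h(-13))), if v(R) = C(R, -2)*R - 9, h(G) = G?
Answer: -3045545/24337301 ≈ -0.12514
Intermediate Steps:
C(P, A) = 0
v(R) = -9 (v(R) = 0*R - 9 = 0 - 9 = -9)
1/(-6145208/(-6091090) + v(h(-13))) = 1/(-6145208/(-6091090) - 9) = 1/(-6145208*(-1/6091090) - 9) = 1/(3072604/3045545 - 9) = 1/(-24337301/3045545) = -3045545/24337301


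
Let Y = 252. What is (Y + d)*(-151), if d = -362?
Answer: 16610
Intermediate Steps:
(Y + d)*(-151) = (252 - 362)*(-151) = -110*(-151) = 16610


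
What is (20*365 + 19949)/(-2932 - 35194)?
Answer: -27249/38126 ≈ -0.71471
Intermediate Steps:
(20*365 + 19949)/(-2932 - 35194) = (7300 + 19949)/(-38126) = 27249*(-1/38126) = -27249/38126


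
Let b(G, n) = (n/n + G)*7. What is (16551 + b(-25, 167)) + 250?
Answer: 16633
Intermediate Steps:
b(G, n) = 7 + 7*G (b(G, n) = (1 + G)*7 = 7 + 7*G)
(16551 + b(-25, 167)) + 250 = (16551 + (7 + 7*(-25))) + 250 = (16551 + (7 - 175)) + 250 = (16551 - 168) + 250 = 16383 + 250 = 16633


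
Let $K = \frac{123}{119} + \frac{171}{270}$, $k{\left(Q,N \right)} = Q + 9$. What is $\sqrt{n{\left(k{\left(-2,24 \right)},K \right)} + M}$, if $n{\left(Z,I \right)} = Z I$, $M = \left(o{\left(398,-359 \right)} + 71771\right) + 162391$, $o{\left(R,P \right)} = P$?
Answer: $\frac{\sqrt{60815195310}}{510} \approx 483.54$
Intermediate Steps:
$k{\left(Q,N \right)} = 9 + Q$
$K = \frac{5951}{3570}$ ($K = 123 \cdot \frac{1}{119} + 171 \cdot \frac{1}{270} = \frac{123}{119} + \frac{19}{30} = \frac{5951}{3570} \approx 1.6669$)
$M = 233803$ ($M = \left(-359 + 71771\right) + 162391 = 71412 + 162391 = 233803$)
$n{\left(Z,I \right)} = I Z$
$\sqrt{n{\left(k{\left(-2,24 \right)},K \right)} + M} = \sqrt{\frac{5951 \left(9 - 2\right)}{3570} + 233803} = \sqrt{\frac{5951}{3570} \cdot 7 + 233803} = \sqrt{\frac{5951}{510} + 233803} = \sqrt{\frac{119245481}{510}} = \frac{\sqrt{60815195310}}{510}$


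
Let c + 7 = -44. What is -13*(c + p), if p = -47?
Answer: 1274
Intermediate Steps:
c = -51 (c = -7 - 44 = -51)
-13*(c + p) = -13*(-51 - 47) = -13*(-98) = 1274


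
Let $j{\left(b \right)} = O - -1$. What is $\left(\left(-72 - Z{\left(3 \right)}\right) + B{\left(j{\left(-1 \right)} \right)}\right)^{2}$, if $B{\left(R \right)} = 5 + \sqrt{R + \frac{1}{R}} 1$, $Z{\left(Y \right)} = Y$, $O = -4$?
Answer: $\frac{\left(210 - i \sqrt{30}\right)^{2}}{9} \approx 4896.7 - 255.6 i$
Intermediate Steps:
$j{\left(b \right)} = -3$ ($j{\left(b \right)} = -4 - -1 = -4 + 1 = -3$)
$B{\left(R \right)} = 5 + \sqrt{R + \frac{1}{R}}$
$\left(\left(-72 - Z{\left(3 \right)}\right) + B{\left(j{\left(-1 \right)} \right)}\right)^{2} = \left(\left(-72 - 3\right) + \left(5 + \sqrt{-3 + \frac{1}{-3}}\right)\right)^{2} = \left(\left(-72 - 3\right) + \left(5 + \sqrt{-3 - \frac{1}{3}}\right)\right)^{2} = \left(-75 + \left(5 + \sqrt{- \frac{10}{3}}\right)\right)^{2} = \left(-75 + \left(5 + \frac{i \sqrt{30}}{3}\right)\right)^{2} = \left(-70 + \frac{i \sqrt{30}}{3}\right)^{2}$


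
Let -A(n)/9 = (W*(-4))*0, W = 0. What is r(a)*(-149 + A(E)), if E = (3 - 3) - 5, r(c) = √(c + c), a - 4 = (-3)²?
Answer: -149*√26 ≈ -759.75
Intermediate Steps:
a = 13 (a = 4 + (-3)² = 4 + 9 = 13)
r(c) = √2*√c (r(c) = √(2*c) = √2*√c)
E = -5 (E = 0 - 5 = -5)
A(n) = 0 (A(n) = -9*0*(-4)*0 = -0*0 = -9*0 = 0)
r(a)*(-149 + A(E)) = (√2*√13)*(-149 + 0) = √26*(-149) = -149*√26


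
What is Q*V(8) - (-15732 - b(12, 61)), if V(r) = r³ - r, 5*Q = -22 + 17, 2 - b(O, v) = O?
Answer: 15218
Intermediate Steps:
b(O, v) = 2 - O
Q = -1 (Q = (-22 + 17)/5 = (⅕)*(-5) = -1)
Q*V(8) - (-15732 - b(12, 61)) = -(8³ - 1*8) - (-15732 - (2 - 1*12)) = -(512 - 8) - (-15732 - (2 - 12)) = -1*504 - (-15732 - 1*(-10)) = -504 - (-15732 + 10) = -504 - 1*(-15722) = -504 + 15722 = 15218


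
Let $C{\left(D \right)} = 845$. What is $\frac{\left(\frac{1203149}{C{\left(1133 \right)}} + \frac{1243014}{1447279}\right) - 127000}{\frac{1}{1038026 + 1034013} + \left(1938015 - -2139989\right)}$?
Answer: $- \frac{318208008871400135361}{10333668903201917418535} \approx -0.030793$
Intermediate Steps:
$\frac{\left(\frac{1203149}{C{\left(1133 \right)}} + \frac{1243014}{1447279}\right) - 127000}{\frac{1}{1038026 + 1034013} + \left(1938015 - -2139989\right)} = \frac{\left(\frac{1203149}{845} + \frac{1243014}{1447279}\right) - 127000}{\frac{1}{1038026 + 1034013} + \left(1938015 - -2139989\right)} = \frac{\left(1203149 \cdot \frac{1}{845} + 1243014 \cdot \frac{1}{1447279}\right) - 127000}{\frac{1}{2072039} + \left(1938015 + 2139989\right)} = \frac{\left(\frac{1203149}{845} + \frac{1243014}{1447279}\right) - 127000}{\frac{1}{2072039} + 4078004} = \frac{\frac{1742342628401}{1222950755} - 127000}{\frac{8449783330157}{2072039}} = \left(- \frac{153572403256599}{1222950755}\right) \frac{2072039}{8449783330157} = - \frac{318208008871400135361}{10333668903201917418535}$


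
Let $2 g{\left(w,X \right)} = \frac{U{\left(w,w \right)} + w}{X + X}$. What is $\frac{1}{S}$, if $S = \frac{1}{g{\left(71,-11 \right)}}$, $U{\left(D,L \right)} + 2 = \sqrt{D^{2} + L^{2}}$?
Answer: $- \frac{69}{44} - \frac{71 \sqrt{2}}{44} \approx -3.8502$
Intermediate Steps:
$U{\left(D,L \right)} = -2 + \sqrt{D^{2} + L^{2}}$
$g{\left(w,X \right)} = \frac{-2 + w + \sqrt{2} \sqrt{w^{2}}}{4 X}$ ($g{\left(w,X \right)} = \frac{\left(\left(-2 + \sqrt{w^{2} + w^{2}}\right) + w\right) \frac{1}{X + X}}{2} = \frac{\left(\left(-2 + \sqrt{2 w^{2}}\right) + w\right) \frac{1}{2 X}}{2} = \frac{\left(\left(-2 + \sqrt{2} \sqrt{w^{2}}\right) + w\right) \frac{1}{2 X}}{2} = \frac{\left(-2 + w + \sqrt{2} \sqrt{w^{2}}\right) \frac{1}{2 X}}{2} = \frac{\frac{1}{2} \frac{1}{X} \left(-2 + w + \sqrt{2} \sqrt{w^{2}}\right)}{2} = \frac{-2 + w + \sqrt{2} \sqrt{w^{2}}}{4 X}$)
$S = \frac{1}{- \frac{69}{44} - \frac{71 \sqrt{2}}{44}}$ ($S = \frac{1}{\frac{1}{4} \frac{1}{-11} \left(-2 + 71 + \sqrt{2} \sqrt{71^{2}}\right)} = \frac{1}{\frac{1}{4} \left(- \frac{1}{11}\right) \left(-2 + 71 + \sqrt{2} \sqrt{5041}\right)} = \frac{1}{\frac{1}{4} \left(- \frac{1}{11}\right) \left(-2 + 71 + \sqrt{2} \cdot 71\right)} = \frac{1}{\frac{1}{4} \left(- \frac{1}{11}\right) \left(-2 + 71 + 71 \sqrt{2}\right)} = \frac{1}{\frac{1}{4} \left(- \frac{1}{11}\right) \left(69 + 71 \sqrt{2}\right)} = \frac{1}{- \frac{69}{44} - \frac{71 \sqrt{2}}{44}} \approx -0.25973$)
$\frac{1}{S} = \frac{1}{\frac{3036}{5321} - \frac{3124 \sqrt{2}}{5321}}$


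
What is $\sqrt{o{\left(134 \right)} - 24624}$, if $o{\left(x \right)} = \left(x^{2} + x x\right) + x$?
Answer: $\sqrt{11422} \approx 106.87$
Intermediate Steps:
$o{\left(x \right)} = x + 2 x^{2}$ ($o{\left(x \right)} = \left(x^{2} + x^{2}\right) + x = 2 x^{2} + x = x + 2 x^{2}$)
$\sqrt{o{\left(134 \right)} - 24624} = \sqrt{134 \left(1 + 2 \cdot 134\right) - 24624} = \sqrt{134 \left(1 + 268\right) - 24624} = \sqrt{134 \cdot 269 - 24624} = \sqrt{36046 - 24624} = \sqrt{11422}$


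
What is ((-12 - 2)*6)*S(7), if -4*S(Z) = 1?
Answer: 21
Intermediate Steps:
S(Z) = -1/4 (S(Z) = -1/4*1 = -1/4)
((-12 - 2)*6)*S(7) = ((-12 - 2)*6)*(-1/4) = -14*6*(-1/4) = -84*(-1/4) = 21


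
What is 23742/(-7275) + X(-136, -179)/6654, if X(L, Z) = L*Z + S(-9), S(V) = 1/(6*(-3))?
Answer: 114737567/290447100 ≈ 0.39504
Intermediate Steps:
S(V) = -1/18 (S(V) = 1/(-18) = -1/18)
X(L, Z) = -1/18 + L*Z (X(L, Z) = L*Z - 1/18 = -1/18 + L*Z)
23742/(-7275) + X(-136, -179)/6654 = 23742/(-7275) + (-1/18 - 136*(-179))/6654 = 23742*(-1/7275) + (-1/18 + 24344)*(1/6654) = -7914/2425 + (438191/18)*(1/6654) = -7914/2425 + 438191/119772 = 114737567/290447100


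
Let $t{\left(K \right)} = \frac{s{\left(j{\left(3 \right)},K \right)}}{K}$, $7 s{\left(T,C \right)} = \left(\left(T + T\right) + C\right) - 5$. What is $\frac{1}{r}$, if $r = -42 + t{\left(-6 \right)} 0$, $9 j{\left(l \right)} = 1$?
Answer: $- \frac{1}{42} \approx -0.02381$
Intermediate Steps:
$j{\left(l \right)} = \frac{1}{9}$ ($j{\left(l \right)} = \frac{1}{9} \cdot 1 = \frac{1}{9}$)
$s{\left(T,C \right)} = - \frac{5}{7} + \frac{C}{7} + \frac{2 T}{7}$ ($s{\left(T,C \right)} = \frac{\left(\left(T + T\right) + C\right) - 5}{7} = \frac{\left(2 T + C\right) - 5}{7} = \frac{\left(C + 2 T\right) - 5}{7} = \frac{-5 + C + 2 T}{7} = - \frac{5}{7} + \frac{C}{7} + \frac{2 T}{7}$)
$t{\left(K \right)} = \frac{- \frac{43}{63} + \frac{K}{7}}{K}$ ($t{\left(K \right)} = \frac{- \frac{5}{7} + \frac{K}{7} + \frac{2}{7} \cdot \frac{1}{9}}{K} = \frac{- \frac{5}{7} + \frac{K}{7} + \frac{2}{63}}{K} = \frac{- \frac{43}{63} + \frac{K}{7}}{K}$)
$r = -42$ ($r = -42 + \frac{-43 + 9 \left(-6\right)}{63 \left(-6\right)} 0 = -42 + \frac{1}{63} \left(- \frac{1}{6}\right) \left(-43 - 54\right) 0 = -42 + \frac{1}{63} \left(- \frac{1}{6}\right) \left(-97\right) 0 = -42 + \frac{97}{378} \cdot 0 = -42 + 0 = -42$)
$\frac{1}{r} = \frac{1}{-42} = - \frac{1}{42}$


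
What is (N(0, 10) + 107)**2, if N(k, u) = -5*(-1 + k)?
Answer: 12544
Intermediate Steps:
N(k, u) = 5 - 5*k
(N(0, 10) + 107)**2 = ((5 - 5*0) + 107)**2 = ((5 + 0) + 107)**2 = (5 + 107)**2 = 112**2 = 12544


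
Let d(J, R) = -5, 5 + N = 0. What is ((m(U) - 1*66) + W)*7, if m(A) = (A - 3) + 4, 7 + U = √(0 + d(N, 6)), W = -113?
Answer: -1295 + 7*I*√5 ≈ -1295.0 + 15.652*I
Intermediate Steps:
N = -5 (N = -5 + 0 = -5)
U = -7 + I*√5 (U = -7 + √(0 - 5) = -7 + √(-5) = -7 + I*√5 ≈ -7.0 + 2.2361*I)
m(A) = 1 + A (m(A) = (-3 + A) + 4 = 1 + A)
((m(U) - 1*66) + W)*7 = (((1 + (-7 + I*√5)) - 1*66) - 113)*7 = (((-6 + I*√5) - 66) - 113)*7 = ((-72 + I*√5) - 113)*7 = (-185 + I*√5)*7 = -1295 + 7*I*√5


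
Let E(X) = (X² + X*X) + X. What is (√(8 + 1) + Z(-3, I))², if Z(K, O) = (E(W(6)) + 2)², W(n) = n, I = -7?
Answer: 40998409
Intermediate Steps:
E(X) = X + 2*X² (E(X) = (X² + X²) + X = 2*X² + X = X + 2*X²)
Z(K, O) = 6400 (Z(K, O) = (6*(1 + 2*6) + 2)² = (6*(1 + 12) + 2)² = (6*13 + 2)² = (78 + 2)² = 80² = 6400)
(√(8 + 1) + Z(-3, I))² = (√(8 + 1) + 6400)² = (√9 + 6400)² = (3 + 6400)² = 6403² = 40998409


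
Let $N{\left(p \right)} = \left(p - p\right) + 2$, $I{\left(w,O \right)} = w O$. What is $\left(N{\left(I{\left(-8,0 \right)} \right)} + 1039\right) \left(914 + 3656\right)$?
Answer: $4757370$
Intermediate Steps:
$I{\left(w,O \right)} = O w$
$N{\left(p \right)} = 2$ ($N{\left(p \right)} = 0 + 2 = 2$)
$\left(N{\left(I{\left(-8,0 \right)} \right)} + 1039\right) \left(914 + 3656\right) = \left(2 + 1039\right) \left(914 + 3656\right) = 1041 \cdot 4570 = 4757370$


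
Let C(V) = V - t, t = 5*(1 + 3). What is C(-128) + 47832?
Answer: 47684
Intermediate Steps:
t = 20 (t = 5*4 = 20)
C(V) = -20 + V (C(V) = V - 1*20 = V - 20 = -20 + V)
C(-128) + 47832 = (-20 - 128) + 47832 = -148 + 47832 = 47684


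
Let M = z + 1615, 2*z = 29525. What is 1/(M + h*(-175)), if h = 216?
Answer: -2/42845 ≈ -4.6680e-5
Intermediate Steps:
z = 29525/2 (z = (½)*29525 = 29525/2 ≈ 14763.)
M = 32755/2 (M = 29525/2 + 1615 = 32755/2 ≈ 16378.)
1/(M + h*(-175)) = 1/(32755/2 + 216*(-175)) = 1/(32755/2 - 37800) = 1/(-42845/2) = -2/42845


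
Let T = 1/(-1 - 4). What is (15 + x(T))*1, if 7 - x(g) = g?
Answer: 111/5 ≈ 22.200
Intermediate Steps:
T = -⅕ (T = 1/(-5) = -⅕ ≈ -0.20000)
x(g) = 7 - g
(15 + x(T))*1 = (15 + (7 - 1*(-⅕)))*1 = (15 + (7 + ⅕))*1 = (15 + 36/5)*1 = (111/5)*1 = 111/5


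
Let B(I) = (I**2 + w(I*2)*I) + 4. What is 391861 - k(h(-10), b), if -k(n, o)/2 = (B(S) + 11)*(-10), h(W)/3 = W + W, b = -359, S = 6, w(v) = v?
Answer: 389401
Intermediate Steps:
B(I) = 4 + 3*I**2 (B(I) = (I**2 + (I*2)*I) + 4 = (I**2 + (2*I)*I) + 4 = (I**2 + 2*I**2) + 4 = 3*I**2 + 4 = 4 + 3*I**2)
h(W) = 6*W (h(W) = 3*(W + W) = 3*(2*W) = 6*W)
k(n, o) = 2460 (k(n, o) = -2*((4 + 3*6**2) + 11)*(-10) = -2*((4 + 3*36) + 11)*(-10) = -2*((4 + 108) + 11)*(-10) = -2*(112 + 11)*(-10) = -246*(-10) = -2*(-1230) = 2460)
391861 - k(h(-10), b) = 391861 - 1*2460 = 391861 - 2460 = 389401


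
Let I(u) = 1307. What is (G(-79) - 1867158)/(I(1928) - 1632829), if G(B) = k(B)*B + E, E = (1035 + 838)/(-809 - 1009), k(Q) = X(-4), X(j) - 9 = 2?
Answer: 3396074959/2966106996 ≈ 1.1450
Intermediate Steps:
X(j) = 11 (X(j) = 9 + 2 = 11)
k(Q) = 11
E = -1873/1818 (E = 1873/(-1818) = 1873*(-1/1818) = -1873/1818 ≈ -1.0303)
G(B) = -1873/1818 + 11*B (G(B) = 11*B - 1873/1818 = -1873/1818 + 11*B)
(G(-79) - 1867158)/(I(1928) - 1632829) = ((-1873/1818 + 11*(-79)) - 1867158)/(1307 - 1632829) = ((-1873/1818 - 869) - 1867158)/(-1631522) = (-1581715/1818 - 1867158)*(-1/1631522) = -3396074959/1818*(-1/1631522) = 3396074959/2966106996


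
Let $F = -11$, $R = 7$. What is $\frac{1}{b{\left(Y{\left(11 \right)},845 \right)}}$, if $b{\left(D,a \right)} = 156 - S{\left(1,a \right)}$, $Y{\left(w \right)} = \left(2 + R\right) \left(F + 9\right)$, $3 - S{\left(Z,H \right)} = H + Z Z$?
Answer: $\frac{1}{999} \approx 0.001001$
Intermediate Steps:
$S{\left(Z,H \right)} = 3 - H - Z^{2}$ ($S{\left(Z,H \right)} = 3 - \left(H + Z Z\right) = 3 - \left(H + Z^{2}\right) = 3 - H - Z^{2}$)
$Y{\left(w \right)} = -18$ ($Y{\left(w \right)} = \left(2 + 7\right) \left(-11 + 9\right) = 9 \left(-2\right) = -18$)
$b{\left(D,a \right)} = 154 + a$ ($b{\left(D,a \right)} = 156 - \left(3 - a - 1^{2}\right) = 156 - \left(3 - a - 1\right) = 156 - \left(2 - a\right) = 156 + \left(-2 + a\right) = 154 + a$)
$\frac{1}{b{\left(Y{\left(11 \right)},845 \right)}} = \frac{1}{154 + 845} = \frac{1}{999}$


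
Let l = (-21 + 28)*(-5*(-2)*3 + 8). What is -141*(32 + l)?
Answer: -42018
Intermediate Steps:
l = 266 (l = 7*(10*3 + 8) = 7*(30 + 8) = 7*38 = 266)
-141*(32 + l) = -141*(32 + 266) = -141*298 = -42018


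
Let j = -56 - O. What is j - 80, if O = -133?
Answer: -3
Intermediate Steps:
j = 77 (j = -56 - 1*(-133) = -56 + 133 = 77)
j - 80 = 77 - 80 = -3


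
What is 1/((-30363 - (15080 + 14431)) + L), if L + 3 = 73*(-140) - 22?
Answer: -1/70119 ≈ -1.4261e-5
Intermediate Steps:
L = -10245 (L = -3 + (73*(-140) - 22) = -3 + (-10220 - 22) = -3 - 10242 = -10245)
1/((-30363 - (15080 + 14431)) + L) = 1/((-30363 - (15080 + 14431)) - 10245) = 1/((-30363 - 1*29511) - 10245) = 1/((-30363 - 29511) - 10245) = 1/(-59874 - 10245) = 1/(-70119) = -1/70119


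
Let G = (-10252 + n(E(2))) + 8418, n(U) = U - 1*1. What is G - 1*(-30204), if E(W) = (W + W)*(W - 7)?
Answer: 28349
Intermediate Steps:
E(W) = 2*W*(-7 + W) (E(W) = (2*W)*(-7 + W) = 2*W*(-7 + W))
n(U) = -1 + U (n(U) = U - 1 = -1 + U)
G = -1855 (G = (-10252 + (-1 + 2*2*(-7 + 2))) + 8418 = (-10252 + (-1 + 2*2*(-5))) + 8418 = (-10252 + (-1 - 20)) + 8418 = (-10252 - 21) + 8418 = -10273 + 8418 = -1855)
G - 1*(-30204) = -1855 - 1*(-30204) = -1855 + 30204 = 28349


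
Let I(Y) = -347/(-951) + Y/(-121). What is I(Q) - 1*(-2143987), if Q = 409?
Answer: 246710381105/115071 ≈ 2.1440e+6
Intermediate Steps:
I(Y) = 347/951 - Y/121 (I(Y) = -347*(-1/951) + Y*(-1/121) = 347/951 - Y/121)
I(Q) - 1*(-2143987) = (347/951 - 1/121*409) - 1*(-2143987) = (347/951 - 409/121) + 2143987 = -346972/115071 + 2143987 = 246710381105/115071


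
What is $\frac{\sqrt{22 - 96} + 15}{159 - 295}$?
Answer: $- \frac{15}{136} - \frac{i \sqrt{74}}{136} \approx -0.11029 - 0.063252 i$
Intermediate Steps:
$\frac{\sqrt{22 - 96} + 15}{159 - 295} = \frac{\sqrt{-74} + 15}{-136} = \left(i \sqrt{74} + 15\right) \left(- \frac{1}{136}\right) = \left(15 + i \sqrt{74}\right) \left(- \frac{1}{136}\right) = - \frac{15}{136} - \frac{i \sqrt{74}}{136}$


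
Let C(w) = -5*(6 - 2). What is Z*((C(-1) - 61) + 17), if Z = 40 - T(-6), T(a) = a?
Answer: -2944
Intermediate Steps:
C(w) = -20 (C(w) = -5*4 = -20)
Z = 46 (Z = 40 - 1*(-6) = 40 + 6 = 46)
Z*((C(-1) - 61) + 17) = 46*((-20 - 61) + 17) = 46*(-81 + 17) = 46*(-64) = -2944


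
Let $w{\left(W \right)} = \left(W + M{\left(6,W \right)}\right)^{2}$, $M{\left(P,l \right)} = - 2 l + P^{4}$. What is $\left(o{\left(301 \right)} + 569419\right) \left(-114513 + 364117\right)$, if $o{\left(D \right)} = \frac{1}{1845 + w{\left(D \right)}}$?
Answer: $\frac{70486874595915862}{495935} \approx 1.4213 \cdot 10^{11}$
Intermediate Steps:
$M{\left(P,l \right)} = P^{4} - 2 l$
$w{\left(W \right)} = \left(1296 - W\right)^{2}$ ($w{\left(W \right)} = \left(W - \left(-1296 + 2 W\right)\right)^{2} = \left(1296 - W\right)^{2}$)
$o{\left(D \right)} = \frac{1}{1845 + \left(1296 - D\right)^{2}}$
$\left(o{\left(301 \right)} + 569419\right) \left(-114513 + 364117\right) = \left(\frac{1}{1845 + \left(1296 - 301\right)^{2}} + 569419\right) \left(-114513 + 364117\right) = \left(\frac{1}{1845 + \left(1296 - 301\right)^{2}} + 569419\right) 249604 = \left(\frac{1}{1845 + 995^{2}} + 569419\right) 249604 = \left(\frac{1}{1845 + 990025} + 569419\right) 249604 = \left(\frac{1}{991870} + 569419\right) 249604 = \frac{564789623531}{991870} \cdot 249604 = \frac{70486874595915862}{495935}$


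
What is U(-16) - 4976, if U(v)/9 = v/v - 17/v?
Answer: -79319/16 ≈ -4957.4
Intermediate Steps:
U(v) = 9 - 153/v (U(v) = 9*(v/v - 17/v) = 9*(1 - 17/v) = 9 - 153/v)
U(-16) - 4976 = (9 - 153/(-16)) - 4976 = (9 - 153*(-1/16)) - 4976 = (9 + 153/16) - 4976 = 297/16 - 4976 = -79319/16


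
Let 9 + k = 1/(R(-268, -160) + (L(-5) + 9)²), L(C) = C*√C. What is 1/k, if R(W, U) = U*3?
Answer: 2*(-45*√5 + 262*I)/(-4717*I + 810*√5) ≈ -0.11109 - 7.8825e-6*I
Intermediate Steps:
L(C) = C^(3/2)
R(W, U) = 3*U
k = -9 + 1/(-480 + (9 - 5*I*√5)²) (k = -9 + 1/(3*(-160) + ((-5)^(3/2) + 9)²) = -9 + 1/(-480 + (-5*I*√5 + 9)²) = -9 + 1/(-480 + (9 - 5*I*√5)²) ≈ -9.0017 + 0.00063872*I)
1/k = 1/((-810*√5 + 4717*I)/(2*(-262*I + 45*√5))) = 2*(-262*I + 45*√5)/(-810*√5 + 4717*I)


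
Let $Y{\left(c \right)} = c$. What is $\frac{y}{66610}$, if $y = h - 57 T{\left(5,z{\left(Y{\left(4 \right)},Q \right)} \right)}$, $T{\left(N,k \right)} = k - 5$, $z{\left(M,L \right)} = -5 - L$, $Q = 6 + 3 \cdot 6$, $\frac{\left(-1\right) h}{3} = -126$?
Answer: $\frac{1158}{33305} \approx 0.03477$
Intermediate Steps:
$h = 378$ ($h = \left(-3\right) \left(-126\right) = 378$)
$Q = 24$ ($Q = 6 + 18 = 24$)
$T{\left(N,k \right)} = -5 + k$
$y = 2316$ ($y = 378 - 57 \left(-5 - 29\right) = 378 - -1938 = 378 + 1938 = 2316$)
$\frac{y}{66610} = \frac{2316}{66610} = 2316 \cdot \frac{1}{66610} = \frac{1158}{33305}$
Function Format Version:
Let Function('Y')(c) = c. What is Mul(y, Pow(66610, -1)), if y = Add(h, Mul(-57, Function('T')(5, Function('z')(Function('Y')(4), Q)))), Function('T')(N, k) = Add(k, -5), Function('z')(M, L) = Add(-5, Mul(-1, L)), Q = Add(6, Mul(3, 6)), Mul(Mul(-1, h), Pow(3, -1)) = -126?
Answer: Rational(1158, 33305) ≈ 0.034770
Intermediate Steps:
h = 378 (h = Mul(-3, -126) = 378)
Q = 24 (Q = Add(6, 18) = 24)
Function('T')(N, k) = Add(-5, k)
y = 2316 (y = Add(378, Mul(-57, Add(-5, Add(-5, Mul(-1, 24))))) = Add(378, Mul(-57, Add(-5, Add(-5, -24)))) = Add(378, Mul(-57, Add(-5, -29))) = Add(378, Mul(-57, -34)) = Add(378, 1938) = 2316)
Mul(y, Pow(66610, -1)) = Mul(2316, Pow(66610, -1)) = Mul(2316, Rational(1, 66610)) = Rational(1158, 33305)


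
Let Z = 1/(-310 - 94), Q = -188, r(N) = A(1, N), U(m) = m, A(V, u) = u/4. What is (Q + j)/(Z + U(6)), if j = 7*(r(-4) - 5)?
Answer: -92920/2423 ≈ -38.349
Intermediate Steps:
A(V, u) = u/4 (A(V, u) = u*(¼) = u/4)
r(N) = N/4
Z = -1/404 (Z = 1/(-404) = -1/404 ≈ -0.0024752)
j = -42 (j = 7*((¼)*(-4) - 5) = 7*(-1 - 5) = 7*(-6) = -42)
(Q + j)/(Z + U(6)) = (-188 - 42)/(-1/404 + 6) = -230/2423/404 = -230*404/2423 = -92920/2423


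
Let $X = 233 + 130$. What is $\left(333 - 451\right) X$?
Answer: $-42834$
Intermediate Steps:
$X = 363$
$\left(333 - 451\right) X = \left(333 - 451\right) 363 = \left(-118\right) 363 = -42834$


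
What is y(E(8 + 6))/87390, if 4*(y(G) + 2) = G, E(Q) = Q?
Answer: 1/58260 ≈ 1.7164e-5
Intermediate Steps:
y(G) = -2 + G/4
y(E(8 + 6))/87390 = (-2 + (8 + 6)/4)/87390 = (-2 + (¼)*14)*(1/87390) = (-2 + 7/2)*(1/87390) = (3/2)*(1/87390) = 1/58260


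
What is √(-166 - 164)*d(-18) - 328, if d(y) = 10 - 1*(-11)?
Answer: -328 + 21*I*√330 ≈ -328.0 + 381.48*I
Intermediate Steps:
d(y) = 21 (d(y) = 10 + 11 = 21)
√(-166 - 164)*d(-18) - 328 = √(-166 - 164)*21 - 328 = √(-330)*21 - 328 = (I*√330)*21 - 328 = 21*I*√330 - 328 = -328 + 21*I*√330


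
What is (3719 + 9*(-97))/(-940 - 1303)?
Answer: -2846/2243 ≈ -1.2688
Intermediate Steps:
(3719 + 9*(-97))/(-940 - 1303) = (3719 - 873)/(-2243) = 2846*(-1/2243) = -2846/2243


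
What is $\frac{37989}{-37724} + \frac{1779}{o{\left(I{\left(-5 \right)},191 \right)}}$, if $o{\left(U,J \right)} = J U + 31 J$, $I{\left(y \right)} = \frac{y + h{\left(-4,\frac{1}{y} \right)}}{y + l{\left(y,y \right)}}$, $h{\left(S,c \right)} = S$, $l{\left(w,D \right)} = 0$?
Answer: $- \frac{106801557}{147708322} \approx -0.72306$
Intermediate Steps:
$I{\left(y \right)} = \frac{-4 + y}{y}$ ($I{\left(y \right)} = \frac{y - 4}{y + 0} = \frac{-4 + y}{y}$)
$o{\left(U,J \right)} = 31 J + J U$
$\frac{37989}{-37724} + \frac{1779}{o{\left(I{\left(-5 \right)},191 \right)}} = \frac{37989}{-37724} + \frac{1779}{191 \left(31 + \frac{-4 - 5}{-5}\right)} = 37989 \left(- \frac{1}{37724}\right) + \frac{1779}{191 \left(31 - - \frac{9}{5}\right)} = - \frac{37989}{37724} + \frac{1779}{191 \left(31 + \frac{9}{5}\right)} = - \frac{37989}{37724} + \frac{1779}{191 \cdot \frac{164}{5}} = - \frac{37989}{37724} + \frac{1779}{\frac{31324}{5}} = - \frac{37989}{37724} + 1779 \cdot \frac{5}{31324} = - \frac{37989}{37724} + \frac{8895}{31324} = - \frac{106801557}{147708322}$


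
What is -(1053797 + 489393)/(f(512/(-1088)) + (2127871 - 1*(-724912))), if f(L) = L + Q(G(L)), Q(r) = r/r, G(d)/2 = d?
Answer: -2623423/4849732 ≈ -0.54094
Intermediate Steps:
G(d) = 2*d
Q(r) = 1
f(L) = 1 + L (f(L) = L + 1 = 1 + L)
-(1053797 + 489393)/(f(512/(-1088)) + (2127871 - 1*(-724912))) = -(1053797 + 489393)/((1 + 512/(-1088)) + (2127871 - 1*(-724912))) = -1543190/((1 + 512*(-1/1088)) + (2127871 + 724912)) = -1543190/((1 - 8/17) + 2852783) = -1543190/(9/17 + 2852783) = -1543190/48497320/17 = -1543190*17/48497320 = -1*2623423/4849732 = -2623423/4849732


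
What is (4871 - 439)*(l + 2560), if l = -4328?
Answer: -7835776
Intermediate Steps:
(4871 - 439)*(l + 2560) = (4871 - 439)*(-4328 + 2560) = 4432*(-1768) = -7835776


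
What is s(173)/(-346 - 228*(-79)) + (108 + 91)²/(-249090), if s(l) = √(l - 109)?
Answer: -348799273/2200211970 ≈ -0.15853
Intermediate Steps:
s(l) = √(-109 + l)
s(173)/(-346 - 228*(-79)) + (108 + 91)²/(-249090) = √(-109 + 173)/(-346 - 228*(-79)) + (108 + 91)²/(-249090) = √64/(-346 + 18012) + 199²*(-1/249090) = 8/17666 + 39601*(-1/249090) = 8*(1/17666) - 39601/249090 = 4/8833 - 39601/249090 = -348799273/2200211970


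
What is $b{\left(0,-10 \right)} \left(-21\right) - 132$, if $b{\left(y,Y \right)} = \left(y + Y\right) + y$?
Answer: $78$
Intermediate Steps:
$b{\left(y,Y \right)} = Y + 2 y$ ($b{\left(y,Y \right)} = \left(Y + y\right) + y = Y + 2 y$)
$b{\left(0,-10 \right)} \left(-21\right) - 132 = \left(-10 + 2 \cdot 0\right) \left(-21\right) - 132 = \left(-10 + 0\right) \left(-21\right) - 132 = \left(-10\right) \left(-21\right) - 132 = 210 - 132 = 78$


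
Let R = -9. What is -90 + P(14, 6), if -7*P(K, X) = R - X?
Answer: -615/7 ≈ -87.857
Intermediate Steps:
P(K, X) = 9/7 + X/7 (P(K, X) = -(-9 - X)/7 = 9/7 + X/7)
-90 + P(14, 6) = -90 + (9/7 + (⅐)*6) = -90 + (9/7 + 6/7) = -90 + 15/7 = -615/7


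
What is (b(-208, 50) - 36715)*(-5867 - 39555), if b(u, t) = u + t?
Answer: 1674845406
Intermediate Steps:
b(u, t) = t + u
(b(-208, 50) - 36715)*(-5867 - 39555) = ((50 - 208) - 36715)*(-5867 - 39555) = (-158 - 36715)*(-45422) = -36873*(-45422) = 1674845406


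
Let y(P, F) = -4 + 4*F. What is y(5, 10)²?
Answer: 1296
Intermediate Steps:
y(5, 10)² = (-4 + 4*10)² = (-4 + 40)² = 36² = 1296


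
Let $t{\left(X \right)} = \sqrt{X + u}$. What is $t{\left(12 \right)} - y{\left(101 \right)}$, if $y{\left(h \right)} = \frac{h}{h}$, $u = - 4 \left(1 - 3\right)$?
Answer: $-1 + 2 \sqrt{5} \approx 3.4721$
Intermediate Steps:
$u = 8$ ($u = \left(-4\right) \left(-2\right) = 8$)
$t{\left(X \right)} = \sqrt{8 + X}$ ($t{\left(X \right)} = \sqrt{X + 8} = \sqrt{8 + X}$)
$y{\left(h \right)} = 1$
$t{\left(12 \right)} - y{\left(101 \right)} = \sqrt{8 + 12} - 1 = \sqrt{20} - 1 = 2 \sqrt{5} - 1 = -1 + 2 \sqrt{5}$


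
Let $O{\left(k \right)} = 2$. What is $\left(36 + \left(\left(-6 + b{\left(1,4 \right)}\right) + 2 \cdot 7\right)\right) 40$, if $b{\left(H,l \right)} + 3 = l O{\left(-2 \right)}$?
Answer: $1960$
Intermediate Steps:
$b{\left(H,l \right)} = -3 + 2 l$ ($b{\left(H,l \right)} = -3 + l 2 = -3 + 2 l$)
$\left(36 + \left(\left(-6 + b{\left(1,4 \right)}\right) + 2 \cdot 7\right)\right) 40 = \left(36 + \left(\left(-6 + \left(-3 + 2 \cdot 4\right)\right) + 2 \cdot 7\right)\right) 40 = \left(36 + \left(\left(-6 + \left(-3 + 8\right)\right) + 14\right)\right) 40 = \left(36 + \left(\left(-6 + 5\right) + 14\right)\right) 40 = \left(36 + \left(-1 + 14\right)\right) 40 = \left(36 + 13\right) 40 = 49 \cdot 40 = 1960$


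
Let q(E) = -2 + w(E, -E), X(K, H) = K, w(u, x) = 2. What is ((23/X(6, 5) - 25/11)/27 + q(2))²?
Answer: 10609/3175524 ≈ 0.0033409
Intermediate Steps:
q(E) = 0 (q(E) = -2 + 2 = 0)
((23/X(6, 5) - 25/11)/27 + q(2))² = ((23/6 - 25/11)/27 + 0)² = ((23*(⅙) - 25*1/11)*(1/27) + 0)² = ((23/6 - 25/11)*(1/27) + 0)² = ((103/66)*(1/27) + 0)² = (103/1782 + 0)² = (103/1782)² = 10609/3175524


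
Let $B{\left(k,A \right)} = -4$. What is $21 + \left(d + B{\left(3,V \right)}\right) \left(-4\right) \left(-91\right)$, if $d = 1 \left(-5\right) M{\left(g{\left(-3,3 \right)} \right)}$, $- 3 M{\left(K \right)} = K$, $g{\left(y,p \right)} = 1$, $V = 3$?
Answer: $- \frac{2485}{3} \approx -828.33$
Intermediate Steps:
$M{\left(K \right)} = - \frac{K}{3}$
$d = \frac{5}{3}$ ($d = 1 \left(-5\right) \left(\left(- \frac{1}{3}\right) 1\right) = \left(-5\right) \left(- \frac{1}{3}\right) = \frac{5}{3} \approx 1.6667$)
$21 + \left(d + B{\left(3,V \right)}\right) \left(-4\right) \left(-91\right) = 21 + \left(\frac{5}{3} - 4\right) \left(-4\right) \left(-91\right) = 21 + \left(- \frac{7}{3}\right) \left(-4\right) \left(-91\right) = 21 + \frac{28}{3} \left(-91\right) = 21 - \frac{2548}{3} = - \frac{2485}{3}$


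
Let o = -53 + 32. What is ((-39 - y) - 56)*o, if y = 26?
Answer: 2541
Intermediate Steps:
o = -21
((-39 - y) - 56)*o = ((-39 - 1*26) - 56)*(-21) = ((-39 - 26) - 56)*(-21) = (-65 - 56)*(-21) = -121*(-21) = 2541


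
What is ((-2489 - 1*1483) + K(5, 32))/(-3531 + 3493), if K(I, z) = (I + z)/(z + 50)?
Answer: 325667/3116 ≈ 104.51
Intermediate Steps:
K(I, z) = (I + z)/(50 + z)
((-2489 - 1*1483) + K(5, 32))/(-3531 + 3493) = ((-2489 - 1*1483) + (5 + 32)/(50 + 32))/(-3531 + 3493) = ((-2489 - 1483) + 37/82)/(-38) = (-3972 + (1/82)*37)*(-1/38) = (-3972 + 37/82)*(-1/38) = -325667/82*(-1/38) = 325667/3116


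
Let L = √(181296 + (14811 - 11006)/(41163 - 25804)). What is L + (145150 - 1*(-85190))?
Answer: 230340 + √42767581970771/15359 ≈ 2.3077e+5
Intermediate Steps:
L = √42767581970771/15359 (L = √(181296 + 3805/15359) = √(2784529069/15359) = √42767581970771/15359 ≈ 425.79)
L + (145150 - 1*(-85190)) = √42767581970771/15359 + (145150 - 1*(-85190)) = √42767581970771/15359 + (145150 + 85190) = √42767581970771/15359 + 230340 = 230340 + √42767581970771/15359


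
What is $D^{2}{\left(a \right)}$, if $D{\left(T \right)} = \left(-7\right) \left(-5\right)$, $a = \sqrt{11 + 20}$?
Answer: $1225$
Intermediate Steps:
$a = \sqrt{31} \approx 5.5678$
$D{\left(T \right)} = 35$
$D^{2}{\left(a \right)} = 35^{2} = 1225$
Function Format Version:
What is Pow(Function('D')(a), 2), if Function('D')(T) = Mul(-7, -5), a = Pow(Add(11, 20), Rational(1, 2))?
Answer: 1225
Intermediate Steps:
a = Pow(31, Rational(1, 2)) ≈ 5.5678
Function('D')(T) = 35
Pow(Function('D')(a), 2) = Pow(35, 2) = 1225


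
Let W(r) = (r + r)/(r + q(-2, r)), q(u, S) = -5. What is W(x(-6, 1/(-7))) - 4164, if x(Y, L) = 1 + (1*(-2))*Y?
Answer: -16643/4 ≈ -4160.8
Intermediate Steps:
x(Y, L) = 1 - 2*Y
W(r) = 2*r/(-5 + r) (W(r) = (r + r)/(r - 5) = (2*r)/(-5 + r) = 2*r/(-5 + r))
W(x(-6, 1/(-7))) - 4164 = 2*(1 - 2*(-6))/(-5 + (1 - 2*(-6))) - 4164 = 2*(1 + 12)/(-5 + (1 + 12)) - 4164 = 2*13/(-5 + 13) - 4164 = 2*13/8 - 4164 = 2*13*(⅛) - 4164 = 13/4 - 4164 = -16643/4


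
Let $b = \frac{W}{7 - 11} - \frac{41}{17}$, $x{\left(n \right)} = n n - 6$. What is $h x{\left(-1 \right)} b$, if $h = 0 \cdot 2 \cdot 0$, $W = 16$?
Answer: $0$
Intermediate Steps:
$h = 0$ ($h = 0 \cdot 0 = 0$)
$x{\left(n \right)} = -6 + n^{2}$ ($x{\left(n \right)} = n^{2} - 6 = -6 + n^{2}$)
$b = - \frac{109}{17}$ ($b = \frac{16}{7 - 11} - \frac{41}{17} = \frac{16}{-4} - \frac{41}{17} = 16 \left(- \frac{1}{4}\right) - \frac{41}{17} = -4 - \frac{41}{17} = - \frac{109}{17} \approx -6.4118$)
$h x{\left(-1 \right)} b = 0 \left(-6 + \left(-1\right)^{2}\right) \left(- \frac{109}{17}\right) = 0 \left(-6 + 1\right) \left(- \frac{109}{17}\right) = 0 \left(-5\right) \left(- \frac{109}{17}\right) = 0 \left(- \frac{109}{17}\right) = 0$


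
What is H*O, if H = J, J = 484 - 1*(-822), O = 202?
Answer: 263812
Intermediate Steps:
J = 1306 (J = 484 + 822 = 1306)
H = 1306
H*O = 1306*202 = 263812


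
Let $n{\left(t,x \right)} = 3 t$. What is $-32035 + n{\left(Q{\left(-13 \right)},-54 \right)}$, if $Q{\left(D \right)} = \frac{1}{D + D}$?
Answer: $- \frac{832913}{26} \approx -32035.0$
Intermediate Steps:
$Q{\left(D \right)} = \frac{1}{2 D}$
$-32035 + n{\left(Q{\left(-13 \right)},-54 \right)} = -32035 + 3 \frac{1}{2 \left(-13\right)} = -32035 + 3 \cdot \frac{1}{2} \left(- \frac{1}{13}\right) = -32035 + 3 \left(- \frac{1}{26}\right) = -32035 - \frac{3}{26} = - \frac{832913}{26}$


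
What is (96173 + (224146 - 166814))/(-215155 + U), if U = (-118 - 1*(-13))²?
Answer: -30701/40826 ≈ -0.75200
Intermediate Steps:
U = 11025 (U = (-118 + 13)² = (-105)² = 11025)
(96173 + (224146 - 166814))/(-215155 + U) = (96173 + (224146 - 166814))/(-215155 + 11025) = (96173 + 57332)/(-204130) = 153505*(-1/204130) = -30701/40826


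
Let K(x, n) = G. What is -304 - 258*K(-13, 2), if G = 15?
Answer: -4174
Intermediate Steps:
K(x, n) = 15
-304 - 258*K(-13, 2) = -304 - 258*15 = -304 - 3870 = -4174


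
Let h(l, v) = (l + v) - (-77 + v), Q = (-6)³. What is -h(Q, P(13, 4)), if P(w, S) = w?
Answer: 139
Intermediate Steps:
Q = -216
h(l, v) = 77 + l (h(l, v) = (l + v) + (77 - v) = 77 + l)
-h(Q, P(13, 4)) = -(77 - 216) = -1*(-139) = 139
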